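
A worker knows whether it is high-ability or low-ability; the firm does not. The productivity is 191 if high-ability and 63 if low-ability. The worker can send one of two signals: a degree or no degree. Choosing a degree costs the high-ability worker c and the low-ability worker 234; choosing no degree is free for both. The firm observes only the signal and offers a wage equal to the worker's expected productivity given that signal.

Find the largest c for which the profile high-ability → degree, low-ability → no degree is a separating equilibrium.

128

Under separation: degree → high-ability (pays 191); no degree → low-ability (pays 63).
Low-ability: 63 − 0 = 63 ≥ 191 − 234 = -43. Holds regardless of c. ✓
High-ability: 191 − c ≥ 63 − 0, so c ≤ 191 − 63 = 128.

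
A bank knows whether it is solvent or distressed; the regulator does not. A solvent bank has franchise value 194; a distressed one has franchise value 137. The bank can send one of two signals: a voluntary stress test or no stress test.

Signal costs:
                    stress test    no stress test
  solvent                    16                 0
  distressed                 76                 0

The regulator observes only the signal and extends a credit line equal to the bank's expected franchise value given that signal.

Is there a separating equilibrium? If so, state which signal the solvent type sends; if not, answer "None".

Try solvent → stress test, distressed → no stress test:
  If types separate, stress test earns payment 194 and no stress test earns 137.
  Solvent: stress test gives 194 − 16 = 178; no stress test gives 137 − 0 = 137. No deviation. ✓
  Distressed: no stress test gives 137 − 0 = 137; stress test gives 194 − 76 = 118. No deviation. ✓
Both hold — the solvent type sends stress test.

stress test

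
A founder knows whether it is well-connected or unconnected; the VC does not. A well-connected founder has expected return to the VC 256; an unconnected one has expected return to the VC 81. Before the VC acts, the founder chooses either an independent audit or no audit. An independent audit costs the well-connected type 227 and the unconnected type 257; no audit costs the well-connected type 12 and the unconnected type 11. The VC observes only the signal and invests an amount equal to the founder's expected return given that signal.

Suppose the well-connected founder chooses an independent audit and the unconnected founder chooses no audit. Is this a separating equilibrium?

If types separate, audit earns payment 256 and no audit earns 81.
Well-connected: audit gives 256 − 227 = 29; no audit gives 81 − 12 = 69. Would deviate. ✗
Unconnected: no audit gives 81 − 11 = 70; audit gives 256 − 257 = -1. No deviation. ✓

No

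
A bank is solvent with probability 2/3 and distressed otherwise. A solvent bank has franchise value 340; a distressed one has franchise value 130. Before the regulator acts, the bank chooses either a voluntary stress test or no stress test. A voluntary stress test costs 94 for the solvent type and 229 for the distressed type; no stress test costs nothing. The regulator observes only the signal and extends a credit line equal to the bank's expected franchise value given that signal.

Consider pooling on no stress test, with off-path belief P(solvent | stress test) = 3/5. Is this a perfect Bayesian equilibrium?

At the pooled signal (no stress test) the regulator holds the prior 2/3 and pays 2/3·340 + 1/3·130 = 270. Off-path (stress test) belief 3/5 gives 3/5·340 + 2/5·130 = 256.
Solvent: no stress test gives 270 − 0 = 270; stress test gives 256 − 94 = 162. Stays. ✓
Distressed: no stress test gives 270 − 0 = 270; stress test gives 256 − 229 = 27. Stays. ✓

Yes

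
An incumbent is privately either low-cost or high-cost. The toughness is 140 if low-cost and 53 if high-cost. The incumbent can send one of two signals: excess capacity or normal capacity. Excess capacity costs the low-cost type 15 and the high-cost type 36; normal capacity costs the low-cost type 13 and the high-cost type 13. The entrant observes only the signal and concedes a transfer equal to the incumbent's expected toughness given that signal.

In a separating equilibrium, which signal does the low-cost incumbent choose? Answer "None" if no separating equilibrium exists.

Try low-cost → excess capacity, high-cost → normal capacity:
  Under separation the entrant infers type exactly: excess capacity → low-cost (pays 140), normal capacity → high-cost (pays 53).
  Low-cost: excess capacity gives 140 − 15 = 125; normal capacity gives 53 − 13 = 40. No deviation. ✓
  High-cost: normal capacity gives 53 − 13 = 40; excess capacity gives 140 − 36 = 104. Would deviate. ✗
Try low-cost → normal capacity, high-cost → excess capacity:
  Under separation the entrant infers type exactly: normal capacity → low-cost (pays 140), excess capacity → high-cost (pays 53).
  Low-cost: normal capacity gives 140 − 13 = 127; excess capacity gives 53 − 15 = 38. No deviation. ✓
  High-cost: excess capacity gives 53 − 36 = 17; normal capacity gives 140 − 13 = 127. Would deviate. ✗
Neither assignment is incentive-compatible.

None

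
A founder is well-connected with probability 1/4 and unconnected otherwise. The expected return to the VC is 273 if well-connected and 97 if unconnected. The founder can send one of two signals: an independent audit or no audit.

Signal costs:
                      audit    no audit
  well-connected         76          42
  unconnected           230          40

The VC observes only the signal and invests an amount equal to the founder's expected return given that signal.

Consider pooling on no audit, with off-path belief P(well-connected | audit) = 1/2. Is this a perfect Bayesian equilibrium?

At the pooled signal (no audit) the VC holds the prior 1/4 and pays 1/4·273 + 3/4·97 = 141. Off-path (audit) belief 1/2 gives 1/2·273 + 1/2·97 = 185.
Well-connected: no audit gives 141 − 42 = 99; audit gives 185 − 76 = 109. Deviates. ✗
Unconnected: no audit gives 141 − 40 = 101; audit gives 185 − 230 = -45. Stays. ✓

No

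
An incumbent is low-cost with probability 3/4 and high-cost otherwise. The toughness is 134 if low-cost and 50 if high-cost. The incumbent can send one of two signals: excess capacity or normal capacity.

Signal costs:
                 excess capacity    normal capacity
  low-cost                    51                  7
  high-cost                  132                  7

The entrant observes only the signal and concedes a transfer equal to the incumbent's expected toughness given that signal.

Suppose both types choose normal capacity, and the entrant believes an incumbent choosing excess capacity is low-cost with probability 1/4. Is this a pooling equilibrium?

Yes

At the pooled signal (normal capacity) the entrant holds the prior 3/4 and pays 3/4·134 + 1/4·50 = 113. Off-path (excess capacity) belief 1/4 gives 1/4·134 + 3/4·50 = 71.
Low-cost: normal capacity gives 113 − 7 = 106; excess capacity gives 71 − 51 = 20. Stays. ✓
High-cost: normal capacity gives 113 − 7 = 106; excess capacity gives 71 − 132 = -61. Stays. ✓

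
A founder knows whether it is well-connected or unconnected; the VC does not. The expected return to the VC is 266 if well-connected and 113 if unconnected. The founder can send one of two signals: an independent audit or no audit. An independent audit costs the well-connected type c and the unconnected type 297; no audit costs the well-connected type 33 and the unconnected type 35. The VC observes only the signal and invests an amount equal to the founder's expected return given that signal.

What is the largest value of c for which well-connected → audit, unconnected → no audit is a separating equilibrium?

186

Under separation: audit → well-connected (pays 266); no audit → unconnected (pays 113).
Unconnected: 113 − 35 = 78 ≥ 266 − 297 = -31. Holds regardless of c. ✓
Well-connected: 266 − c ≥ 113 − 33, so c ≤ 266 − 80 = 186.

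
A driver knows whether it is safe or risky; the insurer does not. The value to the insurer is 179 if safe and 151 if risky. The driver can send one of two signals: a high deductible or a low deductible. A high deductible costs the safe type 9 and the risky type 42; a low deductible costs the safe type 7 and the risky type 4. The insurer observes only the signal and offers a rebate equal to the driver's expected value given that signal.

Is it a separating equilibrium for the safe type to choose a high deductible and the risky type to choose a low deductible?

Yes

If types separate, high deductible earns payment 179 and low deductible earns 151.
Safe: high deductible gives 179 − 9 = 170; low deductible gives 151 − 7 = 144. No deviation. ✓
Risky: low deductible gives 151 − 4 = 147; high deductible gives 179 − 42 = 137. No deviation. ✓
Neither type gains from mimicking the other.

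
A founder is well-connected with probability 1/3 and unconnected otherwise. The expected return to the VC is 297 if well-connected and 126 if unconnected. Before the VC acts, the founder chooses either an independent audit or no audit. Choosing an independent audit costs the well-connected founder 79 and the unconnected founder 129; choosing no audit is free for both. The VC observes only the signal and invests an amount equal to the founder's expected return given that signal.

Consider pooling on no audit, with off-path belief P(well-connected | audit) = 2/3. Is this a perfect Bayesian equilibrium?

Yes

On the equilibrium path (no audit) the VC holds the prior 1/3 and pays 1/3·297 + 2/3·126 = 183. Off-path (audit) belief 2/3 gives 2/3·297 + 1/3·126 = 240.
Well-connected: no audit gives 183 − 0 = 183; audit gives 240 − 79 = 161. Stays. ✓
Unconnected: no audit gives 183 − 0 = 183; audit gives 240 − 129 = 111. Stays. ✓
Beliefs are Bayes-consistent on-path and both types best-respond.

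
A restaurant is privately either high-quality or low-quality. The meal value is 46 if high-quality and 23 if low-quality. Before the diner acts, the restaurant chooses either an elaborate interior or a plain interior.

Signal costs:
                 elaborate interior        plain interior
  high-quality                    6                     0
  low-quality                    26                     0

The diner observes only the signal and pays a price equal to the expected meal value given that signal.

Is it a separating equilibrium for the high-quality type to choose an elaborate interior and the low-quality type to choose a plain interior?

Yes

Under separation the diner infers type exactly: elaborate interior → high-quality (pays 46), plain interior → low-quality (pays 23).
High-quality: elaborate interior gives 46 − 6 = 40; plain interior gives 23 − 0 = 23. No deviation. ✓
Low-quality: plain interior gives 23 − 0 = 23; elaborate interior gives 46 − 26 = 20. No deviation. ✓
Neither type gains from mimicking the other.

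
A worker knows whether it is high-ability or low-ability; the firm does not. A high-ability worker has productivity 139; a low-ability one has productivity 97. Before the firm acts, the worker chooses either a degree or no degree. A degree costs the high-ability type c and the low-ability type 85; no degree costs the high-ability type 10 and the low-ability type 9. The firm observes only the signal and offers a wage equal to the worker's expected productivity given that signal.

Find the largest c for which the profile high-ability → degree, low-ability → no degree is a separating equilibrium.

Under separation: degree → high-ability (pays 139); no degree → low-ability (pays 97).
Low-ability: 97 − 9 = 88 ≥ 139 − 85 = 54. Holds regardless of c. ✓
High-ability: 139 − c ≥ 97 − 10, so c ≤ 139 − 87 = 52.

52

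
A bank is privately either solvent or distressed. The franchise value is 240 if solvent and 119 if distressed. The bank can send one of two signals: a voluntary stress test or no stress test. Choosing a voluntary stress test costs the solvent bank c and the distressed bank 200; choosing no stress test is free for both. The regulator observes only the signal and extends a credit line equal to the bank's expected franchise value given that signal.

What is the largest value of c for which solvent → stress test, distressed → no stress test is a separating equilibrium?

Under separation: stress test → solvent (pays 240); no stress test → distressed (pays 119).
Distressed: 119 − 0 = 119 ≥ 240 − 200 = 40. Holds regardless of c. ✓
Solvent: 240 − c ≥ 119 − 0, so c ≤ 240 − 119 = 121.

121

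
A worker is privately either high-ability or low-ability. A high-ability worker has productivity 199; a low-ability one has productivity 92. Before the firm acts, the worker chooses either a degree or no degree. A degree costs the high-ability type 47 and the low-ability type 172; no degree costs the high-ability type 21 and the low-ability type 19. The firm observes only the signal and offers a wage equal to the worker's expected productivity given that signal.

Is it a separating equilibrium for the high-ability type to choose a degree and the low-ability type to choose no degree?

Yes

If types separate, degree earns payment 199 and no degree earns 92.
High-ability: degree gives 199 − 47 = 152; no degree gives 92 − 21 = 71. No deviation. ✓
Low-ability: no degree gives 92 − 19 = 73; degree gives 199 − 172 = 27. No deviation. ✓
Neither type gains from mimicking the other.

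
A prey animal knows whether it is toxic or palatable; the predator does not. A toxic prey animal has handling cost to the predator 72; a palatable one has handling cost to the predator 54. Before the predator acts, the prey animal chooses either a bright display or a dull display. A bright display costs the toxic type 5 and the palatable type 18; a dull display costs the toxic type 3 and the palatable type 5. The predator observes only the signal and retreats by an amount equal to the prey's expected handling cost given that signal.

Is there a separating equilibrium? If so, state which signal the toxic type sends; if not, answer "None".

Try toxic → bright display, palatable → dull display:
  Under separation the predator infers type exactly: bright display → toxic (pays 72), dull display → palatable (pays 54).
  Toxic: bright display gives 72 − 5 = 67; dull display gives 54 − 3 = 51. No deviation. ✓
  Palatable: dull display gives 54 − 5 = 49; bright display gives 72 − 18 = 54. Would deviate. ✗
Try toxic → dull display, palatable → bright display:
  Under separation the predator infers type exactly: dull display → toxic (pays 72), bright display → palatable (pays 54).
  Toxic: dull display gives 72 − 3 = 69; bright display gives 54 − 5 = 49. No deviation. ✓
  Palatable: bright display gives 54 − 18 = 36; dull display gives 72 − 5 = 67. Would deviate. ✗
Neither assignment is incentive-compatible.

None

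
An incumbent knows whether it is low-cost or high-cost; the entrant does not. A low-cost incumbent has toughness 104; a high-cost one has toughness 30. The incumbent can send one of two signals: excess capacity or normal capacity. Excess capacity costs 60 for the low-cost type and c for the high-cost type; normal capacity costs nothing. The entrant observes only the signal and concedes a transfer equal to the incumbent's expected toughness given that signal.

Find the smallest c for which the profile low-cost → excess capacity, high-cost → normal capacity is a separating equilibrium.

74

Under separation: excess capacity → low-cost (pays 104); normal capacity → high-cost (pays 30).
Low-cost: 104 − 60 = 44 ≥ 30 − 0 = 30. Holds regardless of c. ✓
High-cost: 30 − 0 ≥ 104 − c, so c ≥ 104 − 30 = 74.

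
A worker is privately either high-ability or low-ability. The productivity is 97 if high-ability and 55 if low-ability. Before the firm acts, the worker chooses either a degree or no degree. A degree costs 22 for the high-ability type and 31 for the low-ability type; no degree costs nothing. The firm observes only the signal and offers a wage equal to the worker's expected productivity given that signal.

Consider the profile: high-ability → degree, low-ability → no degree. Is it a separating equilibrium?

No

If types separate, degree earns payment 97 and no degree earns 55.
High-ability: degree gives 97 − 22 = 75; no degree gives 55 − 0 = 55. No deviation. ✓
Low-ability: no degree gives 55 − 0 = 55; degree gives 97 − 31 = 66. Would deviate. ✗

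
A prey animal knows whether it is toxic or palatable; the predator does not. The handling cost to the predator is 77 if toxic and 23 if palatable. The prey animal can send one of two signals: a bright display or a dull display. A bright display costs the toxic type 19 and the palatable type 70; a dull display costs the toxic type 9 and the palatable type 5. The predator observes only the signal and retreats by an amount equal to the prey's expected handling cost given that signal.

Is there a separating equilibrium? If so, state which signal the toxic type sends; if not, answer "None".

Try toxic → bright display, palatable → dull display:
  Under separation the predator infers type exactly: bright display → toxic (pays 77), dull display → palatable (pays 23).
  Toxic: bright display gives 77 − 19 = 58; dull display gives 23 − 9 = 14. No deviation. ✓
  Palatable: dull display gives 23 − 5 = 18; bright display gives 77 − 70 = 7. No deviation. ✓
Both hold — the toxic type sends bright display.

bright display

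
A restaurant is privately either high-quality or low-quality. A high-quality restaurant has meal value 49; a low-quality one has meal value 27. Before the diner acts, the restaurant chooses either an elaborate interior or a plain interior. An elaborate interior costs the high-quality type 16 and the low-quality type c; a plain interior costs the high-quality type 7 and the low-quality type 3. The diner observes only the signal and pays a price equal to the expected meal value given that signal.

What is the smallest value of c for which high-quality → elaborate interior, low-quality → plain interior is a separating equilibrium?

25

Under separation: elaborate interior → high-quality (pays 49); plain interior → low-quality (pays 27).
High-quality: 49 − 16 = 33 ≥ 27 − 7 = 20. Holds regardless of c. ✓
Low-quality: 27 − 3 ≥ 49 − c, so c ≥ 49 − 24 = 25.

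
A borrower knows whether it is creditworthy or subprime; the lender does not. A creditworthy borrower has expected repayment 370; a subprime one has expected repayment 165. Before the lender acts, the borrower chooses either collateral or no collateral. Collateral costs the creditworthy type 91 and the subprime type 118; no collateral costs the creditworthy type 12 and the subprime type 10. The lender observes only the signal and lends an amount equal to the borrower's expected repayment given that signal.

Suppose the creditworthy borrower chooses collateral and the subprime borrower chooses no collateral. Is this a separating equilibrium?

Under separation the lender infers type exactly: collateral → creditworthy (pays 370), no collateral → subprime (pays 165).
Creditworthy: collateral gives 370 − 91 = 279; no collateral gives 165 − 12 = 153. No deviation. ✓
Subprime: no collateral gives 165 − 10 = 155; collateral gives 370 − 118 = 252. Would deviate. ✗

No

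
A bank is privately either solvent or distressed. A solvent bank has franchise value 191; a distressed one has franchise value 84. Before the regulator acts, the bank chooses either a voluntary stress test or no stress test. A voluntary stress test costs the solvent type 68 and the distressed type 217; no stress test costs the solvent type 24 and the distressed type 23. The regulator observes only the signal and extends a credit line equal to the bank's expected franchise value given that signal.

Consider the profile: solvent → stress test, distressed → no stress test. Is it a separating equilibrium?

If types separate, stress test earns payment 191 and no stress test earns 84.
Solvent: stress test gives 191 − 68 = 123; no stress test gives 84 − 24 = 60. No deviation. ✓
Distressed: no stress test gives 84 − 23 = 61; stress test gives 191 − 217 = -26. No deviation. ✓
Both incentive constraints hold.

Yes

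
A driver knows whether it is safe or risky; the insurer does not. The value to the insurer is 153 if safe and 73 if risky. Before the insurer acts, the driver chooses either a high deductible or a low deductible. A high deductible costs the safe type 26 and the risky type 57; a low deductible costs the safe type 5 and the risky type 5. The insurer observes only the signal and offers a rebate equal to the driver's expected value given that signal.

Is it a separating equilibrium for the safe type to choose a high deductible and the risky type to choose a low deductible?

Under separation the insurer infers type exactly: high deductible → safe (pays 153), low deductible → risky (pays 73).
Safe: high deductible gives 153 − 26 = 127; low deductible gives 73 − 5 = 68. No deviation. ✓
Risky: low deductible gives 73 − 5 = 68; high deductible gives 153 − 57 = 96. Would deviate. ✗

No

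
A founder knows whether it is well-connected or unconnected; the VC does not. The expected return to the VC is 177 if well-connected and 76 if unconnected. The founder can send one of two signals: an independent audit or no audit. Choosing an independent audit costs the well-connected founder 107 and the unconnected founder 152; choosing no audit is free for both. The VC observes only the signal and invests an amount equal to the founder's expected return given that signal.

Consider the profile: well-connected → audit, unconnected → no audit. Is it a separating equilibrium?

No

Under separation the VC infers type exactly: audit → well-connected (pays 177), no audit → unconnected (pays 76).
Well-connected: audit gives 177 − 107 = 70; no audit gives 76 − 0 = 76. Would deviate. ✗
Unconnected: no audit gives 76 − 0 = 76; audit gives 177 − 152 = 25. No deviation. ✓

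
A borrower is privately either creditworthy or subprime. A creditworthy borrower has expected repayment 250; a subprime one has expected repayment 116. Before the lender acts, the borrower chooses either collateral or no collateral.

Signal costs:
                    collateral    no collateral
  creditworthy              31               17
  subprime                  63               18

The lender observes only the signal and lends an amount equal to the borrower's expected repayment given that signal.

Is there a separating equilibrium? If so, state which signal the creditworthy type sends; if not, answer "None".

None

Try creditworthy → collateral, subprime → no collateral:
  If types separate, collateral earns payment 250 and no collateral earns 116.
  Creditworthy: collateral gives 250 − 31 = 219; no collateral gives 116 − 17 = 99. No deviation. ✓
  Subprime: no collateral gives 116 − 18 = 98; collateral gives 250 − 63 = 187. Would deviate. ✗
Try creditworthy → no collateral, subprime → collateral:
  If types separate, no collateral earns payment 250 and collateral earns 116.
  Creditworthy: no collateral gives 250 − 17 = 233; collateral gives 116 − 31 = 85. No deviation. ✓
  Subprime: collateral gives 116 − 63 = 53; no collateral gives 250 − 18 = 232. Would deviate. ✗
Neither assignment is incentive-compatible.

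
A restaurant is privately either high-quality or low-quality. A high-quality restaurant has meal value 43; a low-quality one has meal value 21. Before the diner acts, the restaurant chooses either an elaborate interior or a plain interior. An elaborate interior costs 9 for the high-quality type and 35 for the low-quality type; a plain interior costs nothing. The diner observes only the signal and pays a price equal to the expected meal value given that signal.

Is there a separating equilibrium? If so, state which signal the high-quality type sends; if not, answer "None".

elaborate interior

Try high-quality → elaborate interior, low-quality → plain interior:
  If types separate, elaborate interior earns payment 43 and plain interior earns 21.
  High-quality: elaborate interior gives 43 − 9 = 34; plain interior gives 21 − 0 = 21. No deviation. ✓
  Low-quality: plain interior gives 21 − 0 = 21; elaborate interior gives 43 − 35 = 8. No deviation. ✓
Both hold — the high-quality type sends elaborate interior.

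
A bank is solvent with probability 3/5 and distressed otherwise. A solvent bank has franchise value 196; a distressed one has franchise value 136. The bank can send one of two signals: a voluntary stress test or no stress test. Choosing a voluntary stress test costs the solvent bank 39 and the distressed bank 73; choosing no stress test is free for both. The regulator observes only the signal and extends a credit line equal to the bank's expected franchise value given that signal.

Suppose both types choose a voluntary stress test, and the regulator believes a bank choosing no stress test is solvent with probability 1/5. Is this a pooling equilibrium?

No

On the equilibrium path (stress test) the regulator holds the prior 3/5 and pays 3/5·196 + 2/5·136 = 172. Off-path (no stress test) belief 1/5 gives 1/5·196 + 4/5·136 = 148.
Solvent: stress test gives 172 − 39 = 133; no stress test gives 148 − 0 = 148. Deviates. ✗
Distressed: stress test gives 172 − 73 = 99; no stress test gives 148 − 0 = 148. Deviates. ✗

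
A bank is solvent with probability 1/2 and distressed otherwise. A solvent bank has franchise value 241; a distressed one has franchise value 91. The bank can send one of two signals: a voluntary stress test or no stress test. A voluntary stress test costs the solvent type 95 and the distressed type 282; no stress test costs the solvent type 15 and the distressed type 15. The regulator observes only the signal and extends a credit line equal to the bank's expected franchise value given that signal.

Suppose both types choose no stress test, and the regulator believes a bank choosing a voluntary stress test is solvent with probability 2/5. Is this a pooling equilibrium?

On the equilibrium path (no stress test) the regulator holds the prior 1/2 and pays 1/2·241 + 1/2·91 = 166. Off-path (stress test) belief 2/5 gives 2/5·241 + 3/5·91 = 151.
Solvent: no stress test gives 166 − 15 = 151; stress test gives 151 − 95 = 56. Stays. ✓
Distressed: no stress test gives 166 − 15 = 151; stress test gives 151 − 282 = -131. Stays. ✓
Beliefs are Bayes-consistent on-path and both types best-respond.

Yes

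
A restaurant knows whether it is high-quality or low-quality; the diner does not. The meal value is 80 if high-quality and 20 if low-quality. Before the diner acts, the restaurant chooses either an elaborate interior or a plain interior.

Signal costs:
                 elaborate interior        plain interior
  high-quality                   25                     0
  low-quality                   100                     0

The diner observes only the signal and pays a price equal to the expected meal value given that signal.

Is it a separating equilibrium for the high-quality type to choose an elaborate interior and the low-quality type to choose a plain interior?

Yes

Under separation the diner infers type exactly: elaborate interior → high-quality (pays 80), plain interior → low-quality (pays 20).
High-quality: elaborate interior gives 80 − 25 = 55; plain interior gives 20 − 0 = 20. No deviation. ✓
Low-quality: plain interior gives 20 − 0 = 20; elaborate interior gives 80 − 100 = -20. No deviation. ✓
Both incentive constraints hold.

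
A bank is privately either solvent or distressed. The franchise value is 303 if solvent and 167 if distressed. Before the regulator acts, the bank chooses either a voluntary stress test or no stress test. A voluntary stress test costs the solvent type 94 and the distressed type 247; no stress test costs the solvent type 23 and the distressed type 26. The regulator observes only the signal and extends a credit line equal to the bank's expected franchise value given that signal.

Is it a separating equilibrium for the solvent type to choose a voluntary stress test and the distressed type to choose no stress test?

If types separate, stress test earns payment 303 and no stress test earns 167.
Solvent: stress test gives 303 − 94 = 209; no stress test gives 167 − 23 = 144. No deviation. ✓
Distressed: no stress test gives 167 − 26 = 141; stress test gives 303 − 247 = 56. No deviation. ✓
Neither type gains from mimicking the other.

Yes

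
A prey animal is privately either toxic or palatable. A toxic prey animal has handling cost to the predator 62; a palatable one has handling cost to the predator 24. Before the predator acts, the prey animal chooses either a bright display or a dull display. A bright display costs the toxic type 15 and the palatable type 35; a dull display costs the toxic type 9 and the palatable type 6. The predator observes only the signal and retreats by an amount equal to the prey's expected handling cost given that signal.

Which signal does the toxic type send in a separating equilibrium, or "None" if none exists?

Try toxic → bright display, palatable → dull display:
  If types separate, bright display earns payment 62 and dull display earns 24.
  Toxic: bright display gives 62 − 15 = 47; dull display gives 24 − 9 = 15. No deviation. ✓
  Palatable: dull display gives 24 − 6 = 18; bright display gives 62 − 35 = 27. Would deviate. ✗
Try toxic → dull display, palatable → bright display:
  If types separate, dull display earns payment 62 and bright display earns 24.
  Toxic: dull display gives 62 − 9 = 53; bright display gives 24 − 15 = 9. No deviation. ✓
  Palatable: bright display gives 24 − 35 = -11; dull display gives 62 − 6 = 56. Would deviate. ✗
Neither assignment is incentive-compatible.

None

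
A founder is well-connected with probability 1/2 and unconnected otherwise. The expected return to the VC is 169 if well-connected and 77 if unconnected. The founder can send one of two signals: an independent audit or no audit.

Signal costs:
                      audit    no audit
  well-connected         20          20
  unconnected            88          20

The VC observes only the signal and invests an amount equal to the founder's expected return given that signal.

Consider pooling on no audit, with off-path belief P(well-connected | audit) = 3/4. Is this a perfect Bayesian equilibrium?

No

At the pooled signal (no audit) the VC holds the prior 1/2 and pays 1/2·169 + 1/2·77 = 123. Off-path (audit) belief 3/4 gives 3/4·169 + 1/4·77 = 146.
Well-connected: no audit gives 123 − 20 = 103; audit gives 146 − 20 = 126. Deviates. ✗
Unconnected: no audit gives 123 − 20 = 103; audit gives 146 − 88 = 58. Stays. ✓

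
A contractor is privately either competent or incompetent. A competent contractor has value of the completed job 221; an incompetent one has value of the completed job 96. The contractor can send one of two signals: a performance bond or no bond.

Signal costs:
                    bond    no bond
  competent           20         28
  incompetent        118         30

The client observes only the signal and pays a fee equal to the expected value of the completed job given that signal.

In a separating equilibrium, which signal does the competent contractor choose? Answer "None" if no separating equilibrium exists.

Try competent → bond, incompetent → no bond:
  If types separate, bond earns payment 221 and no bond earns 96.
  Competent: bond gives 221 − 20 = 201; no bond gives 96 − 28 = 68. No deviation. ✓
  Incompetent: no bond gives 96 − 30 = 66; bond gives 221 − 118 = 103. Would deviate. ✗
Try competent → no bond, incompetent → bond:
  If types separate, no bond earns payment 221 and bond earns 96.
  Competent: no bond gives 221 − 28 = 193; bond gives 96 − 20 = 76. No deviation. ✓
  Incompetent: bond gives 96 − 118 = -22; no bond gives 221 − 30 = 191. Would deviate. ✗
Neither assignment is incentive-compatible.

None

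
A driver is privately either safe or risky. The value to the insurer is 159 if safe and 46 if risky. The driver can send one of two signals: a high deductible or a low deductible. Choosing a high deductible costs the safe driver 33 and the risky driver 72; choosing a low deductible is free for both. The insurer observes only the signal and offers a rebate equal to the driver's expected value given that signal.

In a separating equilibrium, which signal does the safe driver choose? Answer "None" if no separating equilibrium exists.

Try safe → high deductible, risky → low deductible:
  Under separation the insurer infers type exactly: high deductible → safe (pays 159), low deductible → risky (pays 46).
  Safe: high deductible gives 159 − 33 = 126; low deductible gives 46 − 0 = 46. No deviation. ✓
  Risky: low deductible gives 46 − 0 = 46; high deductible gives 159 − 72 = 87. Would deviate. ✗
Try safe → low deductible, risky → high deductible:
  Under separation the insurer infers type exactly: low deductible → safe (pays 159), high deductible → risky (pays 46).
  Safe: low deductible gives 159 − 0 = 159; high deductible gives 46 − 33 = 13. No deviation. ✓
  Risky: high deductible gives 46 − 72 = -26; low deductible gives 159 − 0 = 159. Would deviate. ✗
Neither assignment is incentive-compatible.

None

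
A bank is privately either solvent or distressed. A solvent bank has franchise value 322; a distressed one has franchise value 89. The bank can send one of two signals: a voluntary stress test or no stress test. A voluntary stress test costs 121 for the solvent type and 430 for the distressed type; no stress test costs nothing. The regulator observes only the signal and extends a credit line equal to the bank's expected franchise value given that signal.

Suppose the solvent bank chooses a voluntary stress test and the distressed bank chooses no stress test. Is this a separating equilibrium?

If types separate, stress test earns payment 322 and no stress test earns 89.
Solvent: stress test gives 322 − 121 = 201; no stress test gives 89 − 0 = 89. No deviation. ✓
Distressed: no stress test gives 89 − 0 = 89; stress test gives 322 − 430 = -108. No deviation. ✓
Both incentive constraints hold.

Yes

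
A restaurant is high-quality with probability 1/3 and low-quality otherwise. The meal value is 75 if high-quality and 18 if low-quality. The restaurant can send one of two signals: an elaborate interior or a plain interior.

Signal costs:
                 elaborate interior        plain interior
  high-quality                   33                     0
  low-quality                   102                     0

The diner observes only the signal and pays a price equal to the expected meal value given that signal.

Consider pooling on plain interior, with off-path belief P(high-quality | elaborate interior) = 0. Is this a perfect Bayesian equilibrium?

At the pooled signal (plain interior) the diner holds the prior 1/3 and pays 1/3·75 + 2/3·18 = 37. Off-path (elaborate interior) belief 0 gives 0·75 + 1·18 = 18.
High-quality: plain interior gives 37 − 0 = 37; elaborate interior gives 18 − 33 = -15. Stays. ✓
Low-quality: plain interior gives 37 − 0 = 37; elaborate interior gives 18 − 102 = -84. Stays. ✓

Yes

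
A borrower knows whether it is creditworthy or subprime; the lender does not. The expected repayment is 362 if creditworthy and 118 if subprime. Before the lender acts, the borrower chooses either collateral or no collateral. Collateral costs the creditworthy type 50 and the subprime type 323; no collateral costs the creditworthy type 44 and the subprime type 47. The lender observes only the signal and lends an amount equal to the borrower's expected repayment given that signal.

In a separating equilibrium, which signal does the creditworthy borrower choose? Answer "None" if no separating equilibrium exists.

collateral

Try creditworthy → collateral, subprime → no collateral:
  If types separate, collateral earns payment 362 and no collateral earns 118.
  Creditworthy: collateral gives 362 − 50 = 312; no collateral gives 118 − 44 = 74. No deviation. ✓
  Subprime: no collateral gives 118 − 47 = 71; collateral gives 362 − 323 = 39. No deviation. ✓
Both hold — the creditworthy type sends collateral.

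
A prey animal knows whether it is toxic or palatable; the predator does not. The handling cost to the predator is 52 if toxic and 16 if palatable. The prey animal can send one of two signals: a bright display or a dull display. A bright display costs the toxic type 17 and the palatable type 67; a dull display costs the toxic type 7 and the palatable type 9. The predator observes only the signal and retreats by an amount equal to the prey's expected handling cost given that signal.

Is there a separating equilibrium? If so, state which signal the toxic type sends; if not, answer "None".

bright display

Try toxic → bright display, palatable → dull display:
  Under separation the predator infers type exactly: bright display → toxic (pays 52), dull display → palatable (pays 16).
  Toxic: bright display gives 52 − 17 = 35; dull display gives 16 − 7 = 9. No deviation. ✓
  Palatable: dull display gives 16 − 9 = 7; bright display gives 52 − 67 = -15. No deviation. ✓
Both hold — the toxic type sends bright display.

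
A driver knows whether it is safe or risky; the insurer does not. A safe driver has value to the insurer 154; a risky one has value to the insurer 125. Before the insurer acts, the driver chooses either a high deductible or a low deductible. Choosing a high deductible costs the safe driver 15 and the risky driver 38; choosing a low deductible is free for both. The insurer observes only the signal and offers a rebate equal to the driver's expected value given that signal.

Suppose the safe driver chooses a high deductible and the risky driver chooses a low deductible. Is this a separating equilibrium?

Under separation the insurer infers type exactly: high deductible → safe (pays 154), low deductible → risky (pays 125).
Safe: high deductible gives 154 − 15 = 139; low deductible gives 125 − 0 = 125. No deviation. ✓
Risky: low deductible gives 125 − 0 = 125; high deductible gives 154 − 38 = 116. No deviation. ✓
Both incentive constraints hold.

Yes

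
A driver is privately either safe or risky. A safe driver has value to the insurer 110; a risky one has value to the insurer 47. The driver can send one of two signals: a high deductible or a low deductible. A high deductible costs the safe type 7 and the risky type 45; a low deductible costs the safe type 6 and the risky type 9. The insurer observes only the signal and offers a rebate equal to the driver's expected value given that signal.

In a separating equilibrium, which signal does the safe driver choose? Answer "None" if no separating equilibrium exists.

None

Try safe → high deductible, risky → low deductible:
  Under separation the insurer infers type exactly: high deductible → safe (pays 110), low deductible → risky (pays 47).
  Safe: high deductible gives 110 − 7 = 103; low deductible gives 47 − 6 = 41. No deviation. ✓
  Risky: low deductible gives 47 − 9 = 38; high deductible gives 110 − 45 = 65. Would deviate. ✗
Try safe → low deductible, risky → high deductible:
  Under separation the insurer infers type exactly: low deductible → safe (pays 110), high deductible → risky (pays 47).
  Safe: low deductible gives 110 − 6 = 104; high deductible gives 47 − 7 = 40. No deviation. ✓
  Risky: high deductible gives 47 − 45 = 2; low deductible gives 110 − 9 = 101. Would deviate. ✗
Neither assignment is incentive-compatible.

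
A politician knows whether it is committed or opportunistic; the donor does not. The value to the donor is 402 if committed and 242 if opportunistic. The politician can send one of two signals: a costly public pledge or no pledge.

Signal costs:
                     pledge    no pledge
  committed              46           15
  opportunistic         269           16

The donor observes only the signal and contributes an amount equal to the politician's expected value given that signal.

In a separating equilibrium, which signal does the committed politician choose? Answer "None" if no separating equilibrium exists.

pledge

Try committed → pledge, opportunistic → no pledge:
  If types separate, pledge earns payment 402 and no pledge earns 242.
  Committed: pledge gives 402 − 46 = 356; no pledge gives 242 − 15 = 227. No deviation. ✓
  Opportunistic: no pledge gives 242 − 16 = 226; pledge gives 402 − 269 = 133. No deviation. ✓
Both hold — the committed type sends pledge.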